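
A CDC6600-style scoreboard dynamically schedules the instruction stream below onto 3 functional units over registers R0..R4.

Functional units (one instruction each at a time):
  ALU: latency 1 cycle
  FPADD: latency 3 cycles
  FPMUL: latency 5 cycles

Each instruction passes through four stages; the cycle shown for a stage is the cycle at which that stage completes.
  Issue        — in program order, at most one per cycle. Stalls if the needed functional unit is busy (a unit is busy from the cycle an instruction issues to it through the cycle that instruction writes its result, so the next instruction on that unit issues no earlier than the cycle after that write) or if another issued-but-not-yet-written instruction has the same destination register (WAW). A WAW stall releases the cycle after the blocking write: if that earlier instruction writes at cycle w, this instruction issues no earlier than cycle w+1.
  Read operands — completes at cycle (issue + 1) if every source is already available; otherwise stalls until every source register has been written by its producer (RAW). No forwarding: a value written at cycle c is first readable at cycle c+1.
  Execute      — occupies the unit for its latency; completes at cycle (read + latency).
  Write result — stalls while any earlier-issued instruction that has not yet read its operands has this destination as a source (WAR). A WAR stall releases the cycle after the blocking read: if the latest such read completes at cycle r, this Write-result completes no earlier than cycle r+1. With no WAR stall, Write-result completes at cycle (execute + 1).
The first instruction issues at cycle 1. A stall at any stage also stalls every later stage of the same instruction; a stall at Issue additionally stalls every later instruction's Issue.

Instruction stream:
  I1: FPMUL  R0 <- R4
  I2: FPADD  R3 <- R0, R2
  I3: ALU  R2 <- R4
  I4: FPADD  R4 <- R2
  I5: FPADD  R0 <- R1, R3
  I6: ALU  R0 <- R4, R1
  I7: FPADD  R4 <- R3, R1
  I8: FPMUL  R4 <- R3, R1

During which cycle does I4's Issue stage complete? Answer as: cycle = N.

  I1 | 1 | 2 | 7 | 8
  I2 | 2 | 9 | 12 | 13   RAW R0: wait I1 write@8
  I3 | 3 | 4 | 5 | 10   WAR R2: wait I2 read@9
  I4 | 14 | 15 | 18 | 19   struct: FPADD busy until I2 writes@13
  I5 | 20 | 21 | 24 | 25   struct: FPADD busy until I4 writes@19
  I6 | 26 | 27 | 28 | 29   WAW R0: wait I5 write@25
  I7 | 27 | 28 | 31 | 32
  I8 | 33 | 34 | 39 | 40   WAW R4: wait I7 write@32

cycle = 14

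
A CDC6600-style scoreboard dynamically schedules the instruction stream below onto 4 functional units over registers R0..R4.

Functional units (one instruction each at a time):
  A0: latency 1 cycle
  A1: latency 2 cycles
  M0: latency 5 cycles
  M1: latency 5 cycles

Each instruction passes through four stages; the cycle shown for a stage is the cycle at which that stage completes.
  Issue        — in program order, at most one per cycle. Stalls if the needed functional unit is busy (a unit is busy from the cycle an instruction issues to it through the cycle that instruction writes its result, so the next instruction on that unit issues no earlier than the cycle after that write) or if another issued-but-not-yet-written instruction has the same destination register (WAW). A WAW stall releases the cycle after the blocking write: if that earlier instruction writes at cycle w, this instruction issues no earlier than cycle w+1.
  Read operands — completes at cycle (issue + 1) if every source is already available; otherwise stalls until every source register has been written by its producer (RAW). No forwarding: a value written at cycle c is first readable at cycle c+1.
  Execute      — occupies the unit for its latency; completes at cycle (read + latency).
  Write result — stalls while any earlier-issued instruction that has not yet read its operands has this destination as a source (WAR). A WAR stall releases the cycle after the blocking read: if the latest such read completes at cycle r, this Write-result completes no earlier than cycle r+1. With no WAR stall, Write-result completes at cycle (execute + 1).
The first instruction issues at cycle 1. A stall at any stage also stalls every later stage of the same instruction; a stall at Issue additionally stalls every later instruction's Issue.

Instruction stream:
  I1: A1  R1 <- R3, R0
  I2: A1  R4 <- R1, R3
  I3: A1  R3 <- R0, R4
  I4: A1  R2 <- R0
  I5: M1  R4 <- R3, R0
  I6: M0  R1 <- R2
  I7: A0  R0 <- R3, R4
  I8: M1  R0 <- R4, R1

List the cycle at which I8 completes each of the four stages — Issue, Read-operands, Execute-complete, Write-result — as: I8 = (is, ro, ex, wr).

I8 = (28, 29, 34, 35)

cycle 1: issue I1 (A1)
cycle 2: I1 read-ops
cycle 4: I1 finished on A1
cycle 5: I1→R1
cycle 6: issue I2 (A1)
cycle 7: I2 read-ops
cycle 9: I2 finished on A1
cycle 10: I2→R4
cycle 11: issue I3 (A1)
cycle 12: I3 read-ops
cycle 14: I3 finished on A1
cycle 15: I3→R3
cycle 16: issue I4 (A1)
cycle 17: I4 read-ops, issue I5 (M1)
cycle 18: I5 read-ops, issue I6 (M0)
cycle 19: I4 finished on A1, issue I7 (A0)
cycle 20: I4→R2
cycle 21: I6 read-ops
cycle 23: I5 finished on M1
cycle 24: I5→R4
cycle 25: I7 read-ops
cycle 26: I6 finished on M0, I7 finished on A0
cycle 27: I6→R1, I7→R0
cycle 28: issue I8 (M1)
cycle 29: I8 read-ops
cycle 34: I8 finished on M1
cycle 35: I8→R0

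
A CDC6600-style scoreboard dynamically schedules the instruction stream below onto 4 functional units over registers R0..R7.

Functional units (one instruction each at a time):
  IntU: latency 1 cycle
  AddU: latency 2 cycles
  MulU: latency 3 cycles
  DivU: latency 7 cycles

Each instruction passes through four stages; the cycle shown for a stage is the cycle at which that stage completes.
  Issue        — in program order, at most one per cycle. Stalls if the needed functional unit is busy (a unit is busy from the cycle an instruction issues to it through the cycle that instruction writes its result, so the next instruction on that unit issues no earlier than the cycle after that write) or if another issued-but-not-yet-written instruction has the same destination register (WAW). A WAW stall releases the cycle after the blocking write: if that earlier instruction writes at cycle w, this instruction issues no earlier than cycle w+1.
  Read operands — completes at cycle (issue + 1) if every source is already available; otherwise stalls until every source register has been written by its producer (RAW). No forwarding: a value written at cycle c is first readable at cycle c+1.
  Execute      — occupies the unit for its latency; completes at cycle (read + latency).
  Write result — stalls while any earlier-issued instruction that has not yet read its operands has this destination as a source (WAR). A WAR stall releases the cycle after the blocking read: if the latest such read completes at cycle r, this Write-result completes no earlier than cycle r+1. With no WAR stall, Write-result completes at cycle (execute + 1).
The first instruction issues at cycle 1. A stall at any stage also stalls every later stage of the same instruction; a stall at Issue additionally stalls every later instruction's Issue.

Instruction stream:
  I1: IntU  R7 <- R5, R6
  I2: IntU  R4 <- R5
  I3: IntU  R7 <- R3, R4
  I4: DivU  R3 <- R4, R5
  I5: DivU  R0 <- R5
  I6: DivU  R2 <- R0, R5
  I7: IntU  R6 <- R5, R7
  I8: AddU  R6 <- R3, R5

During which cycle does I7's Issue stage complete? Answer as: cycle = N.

[1] I1 issues→IntU
[2] I1 reads
[3] I1 exec-done
[4] I1 writes R7
[5] I2 issues→IntU
[6] I2 reads
[7] I2 exec-done
[8] I2 writes R4
[9] I3 issues→IntU
[10] I3 reads | I4 issues→DivU
[11] I3 exec-done | I4 reads
[12] I3 writes R7
[18] I4 exec-done
[19] I4 writes R3
[20] I5 issues→DivU
[21] I5 reads
[28] I5 exec-done
[29] I5 writes R0
[30] I6 issues→DivU
[31] I6 reads | I7 issues→IntU
[32] I7 reads
[33] I7 exec-done
[34] I7 writes R6
[35] I8 issues→AddU
[36] I8 reads
[38] I6 exec-done | I8 exec-done
[39] I6 writes R2 | I8 writes R6

cycle = 31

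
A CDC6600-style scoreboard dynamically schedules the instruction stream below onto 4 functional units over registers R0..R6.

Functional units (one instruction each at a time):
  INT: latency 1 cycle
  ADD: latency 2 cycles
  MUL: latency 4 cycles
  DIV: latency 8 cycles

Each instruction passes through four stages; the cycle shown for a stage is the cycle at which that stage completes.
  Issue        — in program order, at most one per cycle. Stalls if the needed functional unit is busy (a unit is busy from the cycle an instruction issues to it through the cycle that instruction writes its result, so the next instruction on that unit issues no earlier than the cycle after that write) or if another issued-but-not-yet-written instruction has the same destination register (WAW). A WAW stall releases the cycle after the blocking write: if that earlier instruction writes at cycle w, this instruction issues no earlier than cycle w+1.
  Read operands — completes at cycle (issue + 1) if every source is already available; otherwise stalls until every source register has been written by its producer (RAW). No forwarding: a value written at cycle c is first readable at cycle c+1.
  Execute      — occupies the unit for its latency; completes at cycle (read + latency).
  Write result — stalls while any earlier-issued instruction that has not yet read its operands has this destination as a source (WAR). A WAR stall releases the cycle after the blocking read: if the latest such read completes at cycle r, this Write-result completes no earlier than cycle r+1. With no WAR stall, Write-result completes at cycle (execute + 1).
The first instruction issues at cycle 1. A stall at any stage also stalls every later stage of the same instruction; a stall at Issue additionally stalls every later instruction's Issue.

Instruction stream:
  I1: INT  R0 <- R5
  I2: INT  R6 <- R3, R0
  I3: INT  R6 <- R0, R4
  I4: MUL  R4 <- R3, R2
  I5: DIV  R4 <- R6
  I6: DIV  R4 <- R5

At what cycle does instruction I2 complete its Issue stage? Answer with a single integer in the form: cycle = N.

I1  is:1  ro:2  ex:3  wr:4
I2  is:5  ro:6  ex:7  wr:8  — struct: INT busy until I1 writes@4
I3  is:9  ro:10  ex:11  wr:12  — struct: INT busy until I2 writes@8
I4  is:10  ro:11  ex:15  wr:16
I5  is:17  ro:18  ex:26  wr:27  — WAW R4: wait I4 write@16
I6  is:28  ro:29  ex:37  wr:38  — struct: DIV busy until I5 writes@27

cycle = 5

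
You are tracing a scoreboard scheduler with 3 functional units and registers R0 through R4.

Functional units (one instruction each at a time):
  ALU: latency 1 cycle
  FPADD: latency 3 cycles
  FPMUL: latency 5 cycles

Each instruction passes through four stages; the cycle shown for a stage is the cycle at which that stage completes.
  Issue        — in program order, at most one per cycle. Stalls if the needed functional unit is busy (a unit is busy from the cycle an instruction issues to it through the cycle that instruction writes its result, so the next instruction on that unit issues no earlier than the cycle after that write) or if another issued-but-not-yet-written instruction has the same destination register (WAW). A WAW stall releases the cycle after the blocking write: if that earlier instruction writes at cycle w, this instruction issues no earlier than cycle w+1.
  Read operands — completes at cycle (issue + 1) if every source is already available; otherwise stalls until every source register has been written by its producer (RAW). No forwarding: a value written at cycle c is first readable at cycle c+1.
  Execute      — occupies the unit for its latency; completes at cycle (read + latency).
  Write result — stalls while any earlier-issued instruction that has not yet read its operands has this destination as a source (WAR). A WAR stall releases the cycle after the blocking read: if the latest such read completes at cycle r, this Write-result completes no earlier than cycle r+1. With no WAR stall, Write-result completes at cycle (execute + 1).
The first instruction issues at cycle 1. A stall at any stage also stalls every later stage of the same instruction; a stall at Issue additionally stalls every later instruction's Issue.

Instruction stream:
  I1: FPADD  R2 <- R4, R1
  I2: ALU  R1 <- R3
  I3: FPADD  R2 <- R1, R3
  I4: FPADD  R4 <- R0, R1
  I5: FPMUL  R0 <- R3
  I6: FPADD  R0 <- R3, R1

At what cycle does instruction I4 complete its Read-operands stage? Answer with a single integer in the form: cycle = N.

cycle 1: issue I1 (FPADD)
cycle 2: I1 read-ops, issue I2 (ALU)
cycle 3: I2 read-ops
cycle 4: I2 finished on ALU
cycle 5: I1 finished on FPADD, I2→R1
cycle 6: I1→R2
cycle 7: issue I3 (FPADD)
cycle 8: I3 read-ops
cycle 11: I3 finished on FPADD
cycle 12: I3→R2
cycle 13: issue I4 (FPADD)
cycle 14: I4 read-ops, issue I5 (FPMUL)
cycle 15: I5 read-ops
cycle 17: I4 finished on FPADD
cycle 18: I4→R4
cycle 20: I5 finished on FPMUL
cycle 21: I5→R0
cycle 22: issue I6 (FPADD)
cycle 23: I6 read-ops
cycle 26: I6 finished on FPADD
cycle 27: I6→R0

cycle = 14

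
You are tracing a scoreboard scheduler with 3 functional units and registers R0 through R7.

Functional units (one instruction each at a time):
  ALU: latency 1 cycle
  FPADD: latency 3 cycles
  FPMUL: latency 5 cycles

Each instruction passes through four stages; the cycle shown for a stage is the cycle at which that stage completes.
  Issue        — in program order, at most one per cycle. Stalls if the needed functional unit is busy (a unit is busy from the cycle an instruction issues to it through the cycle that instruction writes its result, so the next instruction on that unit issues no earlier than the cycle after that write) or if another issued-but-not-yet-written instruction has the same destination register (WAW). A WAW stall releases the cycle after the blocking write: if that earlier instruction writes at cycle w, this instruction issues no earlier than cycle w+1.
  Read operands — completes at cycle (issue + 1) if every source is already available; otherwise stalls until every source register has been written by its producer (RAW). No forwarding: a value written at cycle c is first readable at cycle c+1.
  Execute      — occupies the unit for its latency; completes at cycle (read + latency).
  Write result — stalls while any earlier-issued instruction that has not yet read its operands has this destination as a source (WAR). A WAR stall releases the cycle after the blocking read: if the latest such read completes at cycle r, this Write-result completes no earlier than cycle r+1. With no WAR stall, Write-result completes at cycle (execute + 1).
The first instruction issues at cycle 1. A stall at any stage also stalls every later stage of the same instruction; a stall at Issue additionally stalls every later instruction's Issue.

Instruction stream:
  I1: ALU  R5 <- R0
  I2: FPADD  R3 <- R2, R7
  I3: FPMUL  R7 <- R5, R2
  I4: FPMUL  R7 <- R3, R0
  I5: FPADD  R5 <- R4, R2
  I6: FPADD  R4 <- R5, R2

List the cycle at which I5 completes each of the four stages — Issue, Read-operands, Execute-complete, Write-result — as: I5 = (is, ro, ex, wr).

I5 = (13, 14, 17, 18)

t=1  issue I1 (ALU)
t=2  I1 read-ops | issue I2 (FPADD)
t=3  I1 finished on ALU | I2 read-ops | issue I3 (FPMUL)
t=4  I1→R5
t=5  I3 read-ops
t=6  I2 finished on FPADD
t=7  I2→R3
t=10  I3 finished on FPMUL
t=11  I3→R7
t=12  issue I4 (FPMUL)
t=13  I4 read-ops | issue I5 (FPADD)
t=14  I5 read-ops
t=17  I5 finished on FPADD
t=18  I4 finished on FPMUL | I5→R5
t=19  I4→R7 | issue I6 (FPADD)
t=20  I6 read-ops
t=23  I6 finished on FPADD
t=24  I6→R4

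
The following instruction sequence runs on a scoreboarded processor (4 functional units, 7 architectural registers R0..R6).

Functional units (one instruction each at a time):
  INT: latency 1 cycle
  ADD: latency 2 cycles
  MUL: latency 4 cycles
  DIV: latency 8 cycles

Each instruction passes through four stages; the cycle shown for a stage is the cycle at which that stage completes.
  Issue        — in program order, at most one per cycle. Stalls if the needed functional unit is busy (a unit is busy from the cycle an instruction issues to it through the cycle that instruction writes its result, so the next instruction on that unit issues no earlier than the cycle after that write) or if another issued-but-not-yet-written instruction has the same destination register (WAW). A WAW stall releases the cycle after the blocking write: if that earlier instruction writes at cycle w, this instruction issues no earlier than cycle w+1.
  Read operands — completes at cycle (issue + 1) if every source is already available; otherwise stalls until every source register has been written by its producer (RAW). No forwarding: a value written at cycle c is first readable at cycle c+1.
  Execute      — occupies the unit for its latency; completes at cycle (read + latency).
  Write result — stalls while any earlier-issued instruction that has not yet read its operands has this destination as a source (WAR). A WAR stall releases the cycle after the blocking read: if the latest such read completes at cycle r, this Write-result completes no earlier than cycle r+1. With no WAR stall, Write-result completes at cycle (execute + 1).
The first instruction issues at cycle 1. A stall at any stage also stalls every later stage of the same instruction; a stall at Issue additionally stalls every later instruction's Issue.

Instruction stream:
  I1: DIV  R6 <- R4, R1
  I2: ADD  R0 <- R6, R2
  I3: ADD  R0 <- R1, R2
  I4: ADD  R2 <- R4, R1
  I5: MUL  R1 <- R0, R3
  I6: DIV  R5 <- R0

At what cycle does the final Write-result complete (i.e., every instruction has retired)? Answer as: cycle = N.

cycle = 33

t=1  I1→DIV
t=2  I1 RO; I2→ADD
t=10  I1 EX
t=11  I1 WR R6
t=12  I2 RO
t=14  I2 EX
t=15  I2 WR R0
t=16  I3→ADD
t=17  I3 RO
t=19  I3 EX
t=20  I3 WR R0
t=21  I4→ADD
t=22  I4 RO; I5→MUL
t=23  I5 RO; I6→DIV
t=24  I4 EX; I6 RO
t=25  I4 WR R2
t=27  I5 EX
t=28  I5 WR R1
t=32  I6 EX
t=33  I6 WR R5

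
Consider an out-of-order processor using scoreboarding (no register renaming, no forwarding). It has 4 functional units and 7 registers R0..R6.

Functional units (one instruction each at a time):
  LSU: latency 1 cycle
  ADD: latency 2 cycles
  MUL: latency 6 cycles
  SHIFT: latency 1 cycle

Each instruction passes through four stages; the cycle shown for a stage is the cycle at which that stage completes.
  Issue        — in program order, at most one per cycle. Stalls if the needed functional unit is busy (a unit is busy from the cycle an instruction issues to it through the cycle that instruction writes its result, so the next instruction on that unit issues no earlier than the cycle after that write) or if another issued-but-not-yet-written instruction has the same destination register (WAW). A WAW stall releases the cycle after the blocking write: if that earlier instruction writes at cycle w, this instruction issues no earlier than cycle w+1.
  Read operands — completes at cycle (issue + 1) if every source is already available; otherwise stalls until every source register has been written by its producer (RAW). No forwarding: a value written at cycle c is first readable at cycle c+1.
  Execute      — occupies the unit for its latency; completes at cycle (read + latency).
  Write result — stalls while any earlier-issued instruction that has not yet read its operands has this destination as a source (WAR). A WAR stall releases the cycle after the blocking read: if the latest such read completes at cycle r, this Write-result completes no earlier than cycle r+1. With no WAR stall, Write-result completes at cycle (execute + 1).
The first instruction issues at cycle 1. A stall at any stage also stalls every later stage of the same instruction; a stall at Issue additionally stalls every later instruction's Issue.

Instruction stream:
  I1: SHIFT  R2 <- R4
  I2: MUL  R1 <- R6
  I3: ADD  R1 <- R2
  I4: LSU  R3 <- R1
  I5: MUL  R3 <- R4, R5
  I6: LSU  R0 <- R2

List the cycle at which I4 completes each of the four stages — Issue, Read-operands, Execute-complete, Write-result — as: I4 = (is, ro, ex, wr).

I4 = (12, 16, 17, 18)

[I1] 1/2/3/4
[I2] 2/3/9/10
[I3] 11/12/14/15  (WAW R1: wait I2 write@10)
[I4] 12/16/17/18  (RAW R1: wait I3 write@15)
[I5] 19/20/26/27  (WAW R3: wait I4 write@18)
[I6] 20/21/22/23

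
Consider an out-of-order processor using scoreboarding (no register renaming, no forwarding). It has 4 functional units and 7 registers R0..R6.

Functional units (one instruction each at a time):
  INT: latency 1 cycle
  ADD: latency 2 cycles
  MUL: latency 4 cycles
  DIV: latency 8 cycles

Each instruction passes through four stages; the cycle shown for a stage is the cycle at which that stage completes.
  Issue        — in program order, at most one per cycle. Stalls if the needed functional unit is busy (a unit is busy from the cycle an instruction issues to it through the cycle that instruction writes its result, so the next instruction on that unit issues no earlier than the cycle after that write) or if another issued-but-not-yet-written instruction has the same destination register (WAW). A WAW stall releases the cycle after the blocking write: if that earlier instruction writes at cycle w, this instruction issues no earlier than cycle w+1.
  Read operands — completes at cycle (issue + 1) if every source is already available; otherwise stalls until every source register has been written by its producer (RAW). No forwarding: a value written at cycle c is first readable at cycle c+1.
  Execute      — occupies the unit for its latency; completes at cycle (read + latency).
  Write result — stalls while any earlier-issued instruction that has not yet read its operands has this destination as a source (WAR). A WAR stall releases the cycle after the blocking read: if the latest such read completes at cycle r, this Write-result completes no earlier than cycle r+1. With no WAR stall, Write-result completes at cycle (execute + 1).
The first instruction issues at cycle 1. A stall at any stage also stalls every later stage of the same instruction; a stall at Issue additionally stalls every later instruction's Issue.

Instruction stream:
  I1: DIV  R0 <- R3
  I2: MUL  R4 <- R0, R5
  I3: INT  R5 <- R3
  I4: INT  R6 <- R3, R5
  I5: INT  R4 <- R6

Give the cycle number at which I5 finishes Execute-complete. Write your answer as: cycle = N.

cycle 1: I1→DIV
cycle 2: I1 RO · I2→MUL
cycle 3: I3→INT
cycle 4: I3 RO
cycle 5: I3 EX
cycle 10: I1 EX
cycle 11: I1 WR R0
cycle 12: I2 RO
cycle 13: I3 WR R5
cycle 14: I4→INT
cycle 15: I4 RO
cycle 16: I2 EX · I4 EX
cycle 17: I2 WR R4 · I4 WR R6
cycle 18: I5→INT
cycle 19: I5 RO
cycle 20: I5 EX
cycle 21: I5 WR R4

cycle = 20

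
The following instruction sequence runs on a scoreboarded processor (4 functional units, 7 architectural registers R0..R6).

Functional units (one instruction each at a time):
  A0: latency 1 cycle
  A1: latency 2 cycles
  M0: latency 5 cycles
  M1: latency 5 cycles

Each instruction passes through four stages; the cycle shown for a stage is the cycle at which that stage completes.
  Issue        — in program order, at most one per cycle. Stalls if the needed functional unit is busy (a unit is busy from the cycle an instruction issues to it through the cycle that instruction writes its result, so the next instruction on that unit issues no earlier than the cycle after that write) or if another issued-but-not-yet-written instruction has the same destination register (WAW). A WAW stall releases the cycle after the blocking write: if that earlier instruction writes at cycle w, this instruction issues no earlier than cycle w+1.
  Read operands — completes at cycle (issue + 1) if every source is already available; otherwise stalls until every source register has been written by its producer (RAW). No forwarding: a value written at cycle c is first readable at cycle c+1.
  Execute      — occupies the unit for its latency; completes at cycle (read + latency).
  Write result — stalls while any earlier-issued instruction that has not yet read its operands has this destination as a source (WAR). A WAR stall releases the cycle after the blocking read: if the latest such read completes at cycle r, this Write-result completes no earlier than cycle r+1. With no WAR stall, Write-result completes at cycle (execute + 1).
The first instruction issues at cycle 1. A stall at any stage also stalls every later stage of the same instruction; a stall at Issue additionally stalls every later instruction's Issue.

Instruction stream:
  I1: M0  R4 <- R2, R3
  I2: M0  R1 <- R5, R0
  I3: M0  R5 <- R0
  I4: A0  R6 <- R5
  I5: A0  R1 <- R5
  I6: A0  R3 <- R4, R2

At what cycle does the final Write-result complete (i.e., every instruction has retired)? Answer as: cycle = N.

cycle = 35

c1: I1→M0
c2: I1 RO
c7: I1 EX
c8: I1 WR R4
c9: I2→M0
c10: I2 RO
c15: I2 EX
c16: I2 WR R1
c17: I3→M0
c18: I3 RO · I4→A0
c23: I3 EX
c24: I3 WR R5
c25: I4 RO
c26: I4 EX
c27: I4 WR R6
c28: I5→A0
c29: I5 RO
c30: I5 EX
c31: I5 WR R1
c32: I6→A0
c33: I6 RO
c34: I6 EX
c35: I6 WR R3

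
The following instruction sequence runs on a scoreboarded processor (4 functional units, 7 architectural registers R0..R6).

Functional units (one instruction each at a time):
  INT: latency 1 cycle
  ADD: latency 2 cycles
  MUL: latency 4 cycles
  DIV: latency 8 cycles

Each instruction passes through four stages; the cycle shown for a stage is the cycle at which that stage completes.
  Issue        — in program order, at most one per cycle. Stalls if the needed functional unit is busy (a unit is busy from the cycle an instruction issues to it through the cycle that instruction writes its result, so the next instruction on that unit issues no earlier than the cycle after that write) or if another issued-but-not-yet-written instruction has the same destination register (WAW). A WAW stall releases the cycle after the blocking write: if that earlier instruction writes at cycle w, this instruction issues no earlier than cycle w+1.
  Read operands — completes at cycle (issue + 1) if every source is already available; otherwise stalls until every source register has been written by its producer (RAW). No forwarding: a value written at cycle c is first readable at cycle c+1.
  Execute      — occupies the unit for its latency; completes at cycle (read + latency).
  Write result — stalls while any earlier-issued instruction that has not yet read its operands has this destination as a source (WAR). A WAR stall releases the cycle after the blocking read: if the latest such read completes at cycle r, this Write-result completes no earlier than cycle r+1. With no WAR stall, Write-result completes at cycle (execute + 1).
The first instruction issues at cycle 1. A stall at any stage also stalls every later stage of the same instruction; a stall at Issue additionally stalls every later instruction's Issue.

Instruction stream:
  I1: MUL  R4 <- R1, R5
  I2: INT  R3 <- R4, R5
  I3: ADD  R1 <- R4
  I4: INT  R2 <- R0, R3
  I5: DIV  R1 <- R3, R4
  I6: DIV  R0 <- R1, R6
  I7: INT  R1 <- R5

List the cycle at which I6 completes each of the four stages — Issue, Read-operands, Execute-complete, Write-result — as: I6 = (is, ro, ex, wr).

I6 = (23, 24, 32, 33)

I1  is:1  ro:2  ex:6  wr:7
I2  is:2  ro:8  ex:9  wr:10  — RAW R4: wait I1 write@7
I3  is:3  ro:8  ex:10  wr:11  — RAW R4: wait I1 write@7
I4  is:11  ro:12  ex:13  wr:14  — struct: INT busy until I2 writes@10
I5  is:12  ro:13  ex:21  wr:22
I6  is:23  ro:24  ex:32  wr:33  — struct: DIV busy until I5 writes@22
I7  is:24  ro:25  ex:26  wr:27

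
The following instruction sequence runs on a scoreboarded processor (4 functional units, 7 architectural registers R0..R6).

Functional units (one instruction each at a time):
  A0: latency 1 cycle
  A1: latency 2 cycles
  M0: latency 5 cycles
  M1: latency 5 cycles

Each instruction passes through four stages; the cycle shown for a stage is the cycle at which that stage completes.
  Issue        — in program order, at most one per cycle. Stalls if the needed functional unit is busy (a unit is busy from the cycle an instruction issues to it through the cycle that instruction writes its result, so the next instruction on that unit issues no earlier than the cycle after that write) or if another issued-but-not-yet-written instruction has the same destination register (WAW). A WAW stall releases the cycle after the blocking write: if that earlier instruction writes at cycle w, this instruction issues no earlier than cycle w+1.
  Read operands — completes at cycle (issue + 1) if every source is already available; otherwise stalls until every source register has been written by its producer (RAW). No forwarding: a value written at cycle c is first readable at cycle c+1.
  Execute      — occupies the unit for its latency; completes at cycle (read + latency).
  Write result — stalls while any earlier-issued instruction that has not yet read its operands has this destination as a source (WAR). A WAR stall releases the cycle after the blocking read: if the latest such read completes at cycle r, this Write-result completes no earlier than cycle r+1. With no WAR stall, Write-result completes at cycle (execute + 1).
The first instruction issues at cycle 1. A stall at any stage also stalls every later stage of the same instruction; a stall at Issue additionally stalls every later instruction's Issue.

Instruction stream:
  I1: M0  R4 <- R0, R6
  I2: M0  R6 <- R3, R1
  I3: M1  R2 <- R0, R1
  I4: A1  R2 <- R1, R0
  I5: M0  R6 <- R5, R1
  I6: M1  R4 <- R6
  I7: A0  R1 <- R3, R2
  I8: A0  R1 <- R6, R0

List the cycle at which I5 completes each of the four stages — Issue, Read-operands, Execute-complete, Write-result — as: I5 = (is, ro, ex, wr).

t=1  issue I1 (M0)
t=2  I1 read-ops
t=7  I1 finished on M0
t=8  I1→R4
t=9  issue I2 (M0)
t=10  I2 read-ops | issue I3 (M1)
t=11  I3 read-ops
t=15  I2 finished on M0
t=16  I2→R6 | I3 finished on M1
t=17  I3→R2
t=18  issue I4 (A1)
t=19  I4 read-ops | issue I5 (M0)
t=20  I5 read-ops | issue I6 (M1)
t=21  I4 finished on A1 | issue I7 (A0)
t=22  I4→R2
t=23  I7 read-ops
t=24  I7 finished on A0
t=25  I5 finished on M0 | I7→R1
t=26  I5→R6 | issue I8 (A0)
t=27  I6 read-ops | I8 read-ops
t=28  I8 finished on A0
t=29  I8→R1
t=32  I6 finished on M1
t=33  I6→R4

I5 = (19, 20, 25, 26)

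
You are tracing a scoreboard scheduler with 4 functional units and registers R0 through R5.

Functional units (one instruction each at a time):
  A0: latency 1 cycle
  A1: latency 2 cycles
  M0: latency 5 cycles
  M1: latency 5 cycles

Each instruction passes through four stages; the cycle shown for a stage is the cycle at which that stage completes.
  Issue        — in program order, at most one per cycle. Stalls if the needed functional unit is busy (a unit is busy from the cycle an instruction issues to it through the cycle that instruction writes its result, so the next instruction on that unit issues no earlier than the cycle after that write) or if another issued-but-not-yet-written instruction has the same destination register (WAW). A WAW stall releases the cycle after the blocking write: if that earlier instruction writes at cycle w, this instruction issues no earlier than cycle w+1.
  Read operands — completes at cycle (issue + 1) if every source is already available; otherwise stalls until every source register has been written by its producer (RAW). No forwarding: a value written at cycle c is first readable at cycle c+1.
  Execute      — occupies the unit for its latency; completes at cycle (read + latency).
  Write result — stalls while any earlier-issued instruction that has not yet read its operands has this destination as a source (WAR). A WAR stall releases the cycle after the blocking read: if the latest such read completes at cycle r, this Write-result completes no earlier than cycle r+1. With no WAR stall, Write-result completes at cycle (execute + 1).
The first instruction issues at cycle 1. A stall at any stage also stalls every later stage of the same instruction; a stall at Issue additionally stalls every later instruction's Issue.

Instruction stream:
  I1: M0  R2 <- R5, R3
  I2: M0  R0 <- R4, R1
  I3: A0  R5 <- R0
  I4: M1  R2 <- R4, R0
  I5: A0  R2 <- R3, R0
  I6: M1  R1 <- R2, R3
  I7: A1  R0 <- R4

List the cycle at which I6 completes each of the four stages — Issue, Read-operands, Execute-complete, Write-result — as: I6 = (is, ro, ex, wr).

cycle 1: I1→M0
cycle 2: I1 RO
cycle 7: I1 EX
cycle 8: I1 WR R2
cycle 9: I2→M0
cycle 10: I2 RO · I3→A0
cycle 11: I4→M1
cycle 15: I2 EX
cycle 16: I2 WR R0
cycle 17: I3 RO · I4 RO
cycle 18: I3 EX
cycle 19: I3 WR R5
cycle 22: I4 EX
cycle 23: I4 WR R2
cycle 24: I5→A0
cycle 25: I5 RO · I6→M1
cycle 26: I5 EX · I7→A1
cycle 27: I5 WR R2 · I7 RO
cycle 28: I6 RO
cycle 29: I7 EX
cycle 30: I7 WR R0
cycle 33: I6 EX
cycle 34: I6 WR R1

I6 = (25, 28, 33, 34)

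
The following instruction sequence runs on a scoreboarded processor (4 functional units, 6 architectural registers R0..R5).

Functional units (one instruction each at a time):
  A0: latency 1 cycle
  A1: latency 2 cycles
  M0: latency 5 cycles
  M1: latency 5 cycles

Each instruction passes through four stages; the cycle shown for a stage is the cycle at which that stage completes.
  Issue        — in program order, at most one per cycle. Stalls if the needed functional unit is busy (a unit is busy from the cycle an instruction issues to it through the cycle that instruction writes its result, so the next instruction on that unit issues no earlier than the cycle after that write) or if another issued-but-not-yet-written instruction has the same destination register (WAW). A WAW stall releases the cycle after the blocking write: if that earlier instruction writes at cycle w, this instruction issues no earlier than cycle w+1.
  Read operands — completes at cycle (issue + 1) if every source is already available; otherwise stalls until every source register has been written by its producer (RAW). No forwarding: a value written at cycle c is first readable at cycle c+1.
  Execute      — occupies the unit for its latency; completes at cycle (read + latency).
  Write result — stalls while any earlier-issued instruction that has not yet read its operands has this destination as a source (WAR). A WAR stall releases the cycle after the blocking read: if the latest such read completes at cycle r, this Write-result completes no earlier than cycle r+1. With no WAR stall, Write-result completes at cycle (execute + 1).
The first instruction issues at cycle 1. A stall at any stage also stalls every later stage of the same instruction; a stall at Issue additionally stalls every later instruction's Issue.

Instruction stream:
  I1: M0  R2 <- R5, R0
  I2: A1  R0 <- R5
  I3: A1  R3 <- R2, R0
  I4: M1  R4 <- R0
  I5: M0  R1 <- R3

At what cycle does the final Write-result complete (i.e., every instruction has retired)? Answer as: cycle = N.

cycle = 19

I1  is:1  ro:2  ex:7  wr:8
I2  is:2  ro:3  ex:5  wr:6
I3  is:7  ro:9  ex:11  wr:12  — struct: A1 busy until I2 writes@6, RAW R2: wait I1 write@8
I4  is:8  ro:9  ex:14  wr:15
I5  is:9  ro:13  ex:18  wr:19  — RAW R3: wait I3 write@12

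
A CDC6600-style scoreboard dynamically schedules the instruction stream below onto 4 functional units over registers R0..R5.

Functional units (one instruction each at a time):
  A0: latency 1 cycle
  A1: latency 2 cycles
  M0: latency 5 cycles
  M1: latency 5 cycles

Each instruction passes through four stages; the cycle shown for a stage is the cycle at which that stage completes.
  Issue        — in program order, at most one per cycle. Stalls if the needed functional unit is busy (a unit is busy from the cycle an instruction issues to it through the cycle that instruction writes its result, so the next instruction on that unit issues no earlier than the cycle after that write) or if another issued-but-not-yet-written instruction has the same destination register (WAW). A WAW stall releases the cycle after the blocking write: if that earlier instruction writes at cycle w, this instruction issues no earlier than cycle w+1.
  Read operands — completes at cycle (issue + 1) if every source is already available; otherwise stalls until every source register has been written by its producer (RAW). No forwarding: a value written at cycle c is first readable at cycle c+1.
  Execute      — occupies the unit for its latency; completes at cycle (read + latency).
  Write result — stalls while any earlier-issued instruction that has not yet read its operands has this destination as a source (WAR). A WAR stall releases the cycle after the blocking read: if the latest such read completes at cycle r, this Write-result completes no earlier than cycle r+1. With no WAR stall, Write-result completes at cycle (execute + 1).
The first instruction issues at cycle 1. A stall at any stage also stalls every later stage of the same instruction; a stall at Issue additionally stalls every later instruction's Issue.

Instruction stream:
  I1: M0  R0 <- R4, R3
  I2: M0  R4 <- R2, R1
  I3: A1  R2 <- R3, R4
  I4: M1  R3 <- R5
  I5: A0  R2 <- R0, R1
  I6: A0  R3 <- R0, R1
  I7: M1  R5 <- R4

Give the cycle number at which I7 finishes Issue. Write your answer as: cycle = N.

[1] I1 issues→M0
[2] I1 reads
[7] I1 exec-done
[8] I1 writes R0
[9] I2 issues→M0
[10] I2 reads · I3 issues→A1
[11] I4 issues→M1
[12] I4 reads
[15] I2 exec-done
[16] I2 writes R4
[17] I3 reads · I4 exec-done
[18] I4 writes R3
[19] I3 exec-done
[20] I3 writes R2
[21] I5 issues→A0
[22] I5 reads
[23] I5 exec-done
[24] I5 writes R2
[25] I6 issues→A0
[26] I6 reads · I7 issues→M1
[27] I6 exec-done · I7 reads
[28] I6 writes R3
[32] I7 exec-done
[33] I7 writes R5

cycle = 26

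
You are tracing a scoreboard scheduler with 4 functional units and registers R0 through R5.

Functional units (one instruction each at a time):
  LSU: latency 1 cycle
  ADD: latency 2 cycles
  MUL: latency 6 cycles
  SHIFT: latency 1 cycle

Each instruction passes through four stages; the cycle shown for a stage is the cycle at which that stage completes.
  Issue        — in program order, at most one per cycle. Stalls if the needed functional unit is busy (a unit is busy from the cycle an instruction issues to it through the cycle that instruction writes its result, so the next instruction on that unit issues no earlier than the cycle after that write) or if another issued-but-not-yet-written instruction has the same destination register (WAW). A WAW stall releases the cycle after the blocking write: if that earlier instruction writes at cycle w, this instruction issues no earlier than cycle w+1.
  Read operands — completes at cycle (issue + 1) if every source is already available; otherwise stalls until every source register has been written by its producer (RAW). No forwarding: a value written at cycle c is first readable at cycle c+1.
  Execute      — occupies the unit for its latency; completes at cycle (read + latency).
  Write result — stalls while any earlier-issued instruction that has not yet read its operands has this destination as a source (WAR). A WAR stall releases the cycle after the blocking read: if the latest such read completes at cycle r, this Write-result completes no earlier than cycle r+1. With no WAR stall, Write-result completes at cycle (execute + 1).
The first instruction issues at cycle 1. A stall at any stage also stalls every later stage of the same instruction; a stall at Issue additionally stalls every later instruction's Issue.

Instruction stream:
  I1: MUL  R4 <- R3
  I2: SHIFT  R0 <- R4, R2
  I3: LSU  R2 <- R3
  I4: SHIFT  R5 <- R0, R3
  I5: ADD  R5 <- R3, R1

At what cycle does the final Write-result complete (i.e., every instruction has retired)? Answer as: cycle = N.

  I1 | 1 | 2 | 8 | 9
  I2 | 2 | 10 | 11 | 12   RAW R4: wait I1 write@9
  I3 | 3 | 4 | 5 | 11   WAR R2: wait I2 read@10
  I4 | 13 | 14 | 15 | 16   struct: SHIFT busy until I2 writes@12
  I5 | 17 | 18 | 20 | 21   WAW R5: wait I4 write@16

cycle = 21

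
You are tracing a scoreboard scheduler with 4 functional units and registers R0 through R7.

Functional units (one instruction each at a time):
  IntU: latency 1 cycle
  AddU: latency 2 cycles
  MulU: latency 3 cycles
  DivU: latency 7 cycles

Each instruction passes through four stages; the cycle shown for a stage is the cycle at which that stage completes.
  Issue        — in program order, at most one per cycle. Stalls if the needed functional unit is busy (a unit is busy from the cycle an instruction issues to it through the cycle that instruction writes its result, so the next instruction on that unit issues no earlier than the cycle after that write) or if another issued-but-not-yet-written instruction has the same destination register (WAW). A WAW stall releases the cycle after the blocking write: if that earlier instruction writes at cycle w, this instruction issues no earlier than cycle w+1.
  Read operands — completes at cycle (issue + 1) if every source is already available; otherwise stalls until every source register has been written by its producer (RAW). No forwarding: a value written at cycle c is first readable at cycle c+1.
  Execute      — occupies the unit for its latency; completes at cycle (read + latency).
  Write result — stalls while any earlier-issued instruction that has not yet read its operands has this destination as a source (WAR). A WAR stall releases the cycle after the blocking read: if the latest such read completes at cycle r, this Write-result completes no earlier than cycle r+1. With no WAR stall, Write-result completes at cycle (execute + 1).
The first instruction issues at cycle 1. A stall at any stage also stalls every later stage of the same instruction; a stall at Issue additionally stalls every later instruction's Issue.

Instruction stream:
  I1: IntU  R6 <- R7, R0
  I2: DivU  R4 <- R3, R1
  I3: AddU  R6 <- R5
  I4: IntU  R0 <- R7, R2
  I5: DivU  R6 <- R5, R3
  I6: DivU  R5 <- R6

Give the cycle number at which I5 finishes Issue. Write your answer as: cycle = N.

cycle = 12

cycle 1: I1→IntU
cycle 2: I1 RO | I2→DivU
cycle 3: I1 EX | I2 RO
cycle 4: I1 WR R6
cycle 5: I3→AddU
cycle 6: I3 RO | I4→IntU
cycle 7: I4 RO
cycle 8: I3 EX | I4 EX
cycle 9: I3 WR R6 | I4 WR R0
cycle 10: I2 EX
cycle 11: I2 WR R4
cycle 12: I5→DivU
cycle 13: I5 RO
cycle 20: I5 EX
cycle 21: I5 WR R6
cycle 22: I6→DivU
cycle 23: I6 RO
cycle 30: I6 EX
cycle 31: I6 WR R5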